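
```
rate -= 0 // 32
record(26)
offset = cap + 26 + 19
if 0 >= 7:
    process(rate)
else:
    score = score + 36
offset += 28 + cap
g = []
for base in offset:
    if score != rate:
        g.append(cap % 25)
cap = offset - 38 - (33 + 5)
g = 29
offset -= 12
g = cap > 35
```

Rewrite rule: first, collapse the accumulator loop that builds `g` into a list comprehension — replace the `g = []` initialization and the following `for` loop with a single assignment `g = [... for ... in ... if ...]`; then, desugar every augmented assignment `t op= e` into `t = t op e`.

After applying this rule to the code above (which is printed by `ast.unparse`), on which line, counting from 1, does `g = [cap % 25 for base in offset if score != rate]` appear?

9

Transformed code:
rate = rate - 0 // 32
record(26)
offset = cap + 26 + 19
if 0 >= 7:
    process(rate)
else:
    score = score + 36
offset = offset + (28 + cap)
g = [cap % 25 for base in offset if score != rate]
cap = offset - 38 - (33 + 5)
g = 29
offset = offset - 12
g = cap > 35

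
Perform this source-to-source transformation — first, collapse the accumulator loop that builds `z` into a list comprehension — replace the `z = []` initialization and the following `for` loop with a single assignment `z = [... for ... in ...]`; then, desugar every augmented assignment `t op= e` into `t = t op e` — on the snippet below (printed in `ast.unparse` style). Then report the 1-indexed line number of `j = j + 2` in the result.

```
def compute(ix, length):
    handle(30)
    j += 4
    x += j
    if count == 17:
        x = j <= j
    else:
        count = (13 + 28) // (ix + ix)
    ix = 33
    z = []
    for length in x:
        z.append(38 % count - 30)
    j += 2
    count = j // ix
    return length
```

11

Transformed code:
def compute(ix, length):
    handle(30)
    j = j + 4
    x = x + j
    if count == 17:
        x = j <= j
    else:
        count = (13 + 28) // (ix + ix)
    ix = 33
    z = [38 % count - 30 for length in x]
    j = j + 2
    count = j // ix
    return length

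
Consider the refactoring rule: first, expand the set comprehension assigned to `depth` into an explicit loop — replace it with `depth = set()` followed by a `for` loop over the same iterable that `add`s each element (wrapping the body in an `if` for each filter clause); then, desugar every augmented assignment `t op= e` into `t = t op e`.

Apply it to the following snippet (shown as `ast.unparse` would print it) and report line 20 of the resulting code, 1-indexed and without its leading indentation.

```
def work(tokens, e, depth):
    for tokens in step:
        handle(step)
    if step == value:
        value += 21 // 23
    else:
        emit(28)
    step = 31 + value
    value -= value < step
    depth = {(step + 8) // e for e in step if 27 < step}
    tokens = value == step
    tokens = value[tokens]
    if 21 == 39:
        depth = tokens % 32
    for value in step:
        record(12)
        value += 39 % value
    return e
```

value = value + 39 % value

Transformed code:
def work(tokens, e, depth):
    for tokens in step:
        handle(step)
    if step == value:
        value = value + 21 // 23
    else:
        emit(28)
    step = 31 + value
    value = value - (value < step)
    depth = set()
    for e in step:
        if 27 < step:
            depth.add((step + 8) // e)
    tokens = value == step
    tokens = value[tokens]
    if 21 == 39:
        depth = tokens % 32
    for value in step:
        record(12)
        value = value + 39 % value
    return e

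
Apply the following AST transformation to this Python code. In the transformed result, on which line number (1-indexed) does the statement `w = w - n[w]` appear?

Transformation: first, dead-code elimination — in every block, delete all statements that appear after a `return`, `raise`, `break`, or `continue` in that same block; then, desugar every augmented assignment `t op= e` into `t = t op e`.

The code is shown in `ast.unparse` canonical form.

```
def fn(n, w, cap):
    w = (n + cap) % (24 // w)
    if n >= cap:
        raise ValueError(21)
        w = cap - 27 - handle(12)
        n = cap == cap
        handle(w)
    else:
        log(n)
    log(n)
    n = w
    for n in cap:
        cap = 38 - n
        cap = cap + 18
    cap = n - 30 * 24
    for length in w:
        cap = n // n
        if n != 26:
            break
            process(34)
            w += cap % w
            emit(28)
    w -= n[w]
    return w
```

17

Transformed code:
def fn(n, w, cap):
    w = (n + cap) % (24 // w)
    if n >= cap:
        raise ValueError(21)
    else:
        log(n)
    log(n)
    n = w
    for n in cap:
        cap = 38 - n
        cap = cap + 18
    cap = n - 30 * 24
    for length in w:
        cap = n // n
        if n != 26:
            break
    w = w - n[w]
    return w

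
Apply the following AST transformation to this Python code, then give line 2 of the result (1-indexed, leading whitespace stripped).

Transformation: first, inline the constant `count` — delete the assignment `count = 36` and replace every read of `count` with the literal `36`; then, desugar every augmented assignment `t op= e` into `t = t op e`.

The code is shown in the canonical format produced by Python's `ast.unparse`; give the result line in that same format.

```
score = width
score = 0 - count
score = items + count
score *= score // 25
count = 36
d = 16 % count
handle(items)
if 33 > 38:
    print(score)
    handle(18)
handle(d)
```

Transformed code:
score = width
score = 0 - 36
score = items + 36
score = score * (score // 25)
d = 16 % 36
handle(items)
if 33 > 38:
    print(score)
    handle(18)
handle(d)

score = 0 - 36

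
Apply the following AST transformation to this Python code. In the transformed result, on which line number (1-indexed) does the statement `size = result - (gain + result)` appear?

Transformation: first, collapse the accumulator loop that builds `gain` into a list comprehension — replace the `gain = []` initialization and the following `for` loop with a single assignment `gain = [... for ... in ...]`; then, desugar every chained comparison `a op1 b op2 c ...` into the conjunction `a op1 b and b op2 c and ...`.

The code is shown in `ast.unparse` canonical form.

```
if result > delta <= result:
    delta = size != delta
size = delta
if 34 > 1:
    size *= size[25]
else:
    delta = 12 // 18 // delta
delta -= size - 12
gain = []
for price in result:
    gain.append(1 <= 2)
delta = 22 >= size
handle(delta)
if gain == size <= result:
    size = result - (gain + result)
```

13

Transformed code:
if result > delta and delta <= result:
    delta = size != delta
size = delta
if 34 > 1:
    size *= size[25]
else:
    delta = 12 // 18 // delta
delta -= size - 12
gain = [1 <= 2 for price in result]
delta = 22 >= size
handle(delta)
if gain == size and size <= result:
    size = result - (gain + result)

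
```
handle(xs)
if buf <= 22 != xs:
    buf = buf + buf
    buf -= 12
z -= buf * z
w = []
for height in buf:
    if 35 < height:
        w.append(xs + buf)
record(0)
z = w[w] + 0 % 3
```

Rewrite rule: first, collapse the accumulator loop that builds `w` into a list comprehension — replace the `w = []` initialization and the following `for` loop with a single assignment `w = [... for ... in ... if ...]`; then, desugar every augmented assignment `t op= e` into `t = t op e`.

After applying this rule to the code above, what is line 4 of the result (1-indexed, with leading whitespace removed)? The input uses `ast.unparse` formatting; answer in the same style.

buf = buf - 12

Transformed code:
handle(xs)
if buf <= 22 != xs:
    buf = buf + buf
    buf = buf - 12
z = z - buf * z
w = [xs + buf for height in buf if 35 < height]
record(0)
z = w[w] + 0 % 3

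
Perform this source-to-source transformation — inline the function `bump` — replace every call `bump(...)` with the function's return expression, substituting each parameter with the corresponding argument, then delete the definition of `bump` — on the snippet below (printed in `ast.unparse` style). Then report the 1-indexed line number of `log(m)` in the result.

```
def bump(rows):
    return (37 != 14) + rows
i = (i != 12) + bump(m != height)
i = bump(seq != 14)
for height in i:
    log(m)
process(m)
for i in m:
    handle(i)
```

4

Transformed code:
i = (i != 12) + ((37 != 14) + (m != height))
i = (37 != 14) + (seq != 14)
for height in i:
    log(m)
process(m)
for i in m:
    handle(i)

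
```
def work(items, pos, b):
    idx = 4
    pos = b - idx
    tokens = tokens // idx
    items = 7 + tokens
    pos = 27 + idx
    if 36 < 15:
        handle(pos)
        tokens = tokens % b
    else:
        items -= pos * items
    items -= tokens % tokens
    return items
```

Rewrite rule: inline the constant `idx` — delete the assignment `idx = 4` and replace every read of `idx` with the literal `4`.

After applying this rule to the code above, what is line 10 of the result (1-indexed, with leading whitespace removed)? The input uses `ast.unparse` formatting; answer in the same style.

Transformed code:
def work(items, pos, b):
    pos = b - 4
    tokens = tokens // 4
    items = 7 + tokens
    pos = 27 + 4
    if 36 < 15:
        handle(pos)
        tokens = tokens % b
    else:
        items -= pos * items
    items -= tokens % tokens
    return items

items -= pos * items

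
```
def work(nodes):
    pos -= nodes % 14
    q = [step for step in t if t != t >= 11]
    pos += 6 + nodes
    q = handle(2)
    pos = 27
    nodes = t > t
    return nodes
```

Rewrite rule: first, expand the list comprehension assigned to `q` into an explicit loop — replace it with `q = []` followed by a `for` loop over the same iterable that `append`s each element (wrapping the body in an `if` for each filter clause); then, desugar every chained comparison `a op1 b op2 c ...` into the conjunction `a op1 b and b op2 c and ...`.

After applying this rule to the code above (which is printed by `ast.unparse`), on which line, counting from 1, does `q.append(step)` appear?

6

Transformed code:
def work(nodes):
    pos -= nodes % 14
    q = []
    for step in t:
        if t != t and t >= 11:
            q.append(step)
    pos += 6 + nodes
    q = handle(2)
    pos = 27
    nodes = t > t
    return nodes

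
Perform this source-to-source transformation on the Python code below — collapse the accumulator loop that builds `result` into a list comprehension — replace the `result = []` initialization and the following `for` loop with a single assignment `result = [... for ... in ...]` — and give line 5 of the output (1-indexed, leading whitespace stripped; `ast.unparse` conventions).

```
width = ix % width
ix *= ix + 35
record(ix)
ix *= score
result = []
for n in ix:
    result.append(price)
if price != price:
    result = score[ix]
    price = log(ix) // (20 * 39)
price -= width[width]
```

Transformed code:
width = ix % width
ix *= ix + 35
record(ix)
ix *= score
result = [price for n in ix]
if price != price:
    result = score[ix]
    price = log(ix) // (20 * 39)
price -= width[width]

result = [price for n in ix]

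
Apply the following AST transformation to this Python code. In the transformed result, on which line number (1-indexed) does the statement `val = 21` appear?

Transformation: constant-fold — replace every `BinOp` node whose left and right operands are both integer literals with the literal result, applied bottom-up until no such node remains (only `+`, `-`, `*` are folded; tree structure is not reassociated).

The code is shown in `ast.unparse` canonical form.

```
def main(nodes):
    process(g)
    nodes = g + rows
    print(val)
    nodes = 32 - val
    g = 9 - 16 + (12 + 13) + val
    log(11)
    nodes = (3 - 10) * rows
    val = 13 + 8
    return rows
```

9

Transformed code:
def main(nodes):
    process(g)
    nodes = g + rows
    print(val)
    nodes = 32 - val
    g = 18 + val
    log(11)
    nodes = -7 * rows
    val = 21
    return rows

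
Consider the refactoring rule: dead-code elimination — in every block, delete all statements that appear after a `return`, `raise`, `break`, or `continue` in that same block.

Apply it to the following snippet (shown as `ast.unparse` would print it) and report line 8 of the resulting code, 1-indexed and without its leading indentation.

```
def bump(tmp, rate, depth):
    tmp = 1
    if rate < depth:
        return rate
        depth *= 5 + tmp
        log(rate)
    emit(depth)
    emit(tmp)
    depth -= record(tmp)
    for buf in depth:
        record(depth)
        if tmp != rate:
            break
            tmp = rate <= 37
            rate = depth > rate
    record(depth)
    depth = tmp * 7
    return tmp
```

for buf in depth:

Transformed code:
def bump(tmp, rate, depth):
    tmp = 1
    if rate < depth:
        return rate
    emit(depth)
    emit(tmp)
    depth -= record(tmp)
    for buf in depth:
        record(depth)
        if tmp != rate:
            break
    record(depth)
    depth = tmp * 7
    return tmp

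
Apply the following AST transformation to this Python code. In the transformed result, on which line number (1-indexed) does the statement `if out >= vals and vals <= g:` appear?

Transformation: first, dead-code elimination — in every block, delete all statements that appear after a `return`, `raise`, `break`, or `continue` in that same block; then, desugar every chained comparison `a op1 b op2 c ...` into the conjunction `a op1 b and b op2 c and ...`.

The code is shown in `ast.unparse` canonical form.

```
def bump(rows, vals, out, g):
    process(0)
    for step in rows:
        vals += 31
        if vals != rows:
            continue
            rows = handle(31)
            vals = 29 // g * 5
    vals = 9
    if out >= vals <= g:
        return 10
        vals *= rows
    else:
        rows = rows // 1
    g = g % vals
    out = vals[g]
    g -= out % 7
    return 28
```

Transformed code:
def bump(rows, vals, out, g):
    process(0)
    for step in rows:
        vals += 31
        if vals != rows:
            continue
    vals = 9
    if out >= vals and vals <= g:
        return 10
    else:
        rows = rows // 1
    g = g % vals
    out = vals[g]
    g -= out % 7
    return 28

8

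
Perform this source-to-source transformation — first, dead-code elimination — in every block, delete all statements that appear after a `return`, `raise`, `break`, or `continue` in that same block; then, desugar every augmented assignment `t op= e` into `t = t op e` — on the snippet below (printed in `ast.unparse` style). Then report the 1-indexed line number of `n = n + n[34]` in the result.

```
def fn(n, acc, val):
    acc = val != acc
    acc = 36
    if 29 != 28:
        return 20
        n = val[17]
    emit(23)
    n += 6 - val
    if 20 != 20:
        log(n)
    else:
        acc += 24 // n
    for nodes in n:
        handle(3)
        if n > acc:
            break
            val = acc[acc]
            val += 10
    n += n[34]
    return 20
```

16

Transformed code:
def fn(n, acc, val):
    acc = val != acc
    acc = 36
    if 29 != 28:
        return 20
    emit(23)
    n = n + (6 - val)
    if 20 != 20:
        log(n)
    else:
        acc = acc + 24 // n
    for nodes in n:
        handle(3)
        if n > acc:
            break
    n = n + n[34]
    return 20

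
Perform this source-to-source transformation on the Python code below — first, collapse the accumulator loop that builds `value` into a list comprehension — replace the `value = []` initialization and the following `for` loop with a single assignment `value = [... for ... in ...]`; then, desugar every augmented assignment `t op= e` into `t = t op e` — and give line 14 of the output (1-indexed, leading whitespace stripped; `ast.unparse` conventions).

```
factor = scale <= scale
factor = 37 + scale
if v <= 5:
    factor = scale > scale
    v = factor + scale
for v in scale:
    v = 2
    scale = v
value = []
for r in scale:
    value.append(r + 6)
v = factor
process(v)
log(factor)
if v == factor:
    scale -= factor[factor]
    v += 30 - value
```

Transformed code:
factor = scale <= scale
factor = 37 + scale
if v <= 5:
    factor = scale > scale
    v = factor + scale
for v in scale:
    v = 2
    scale = v
value = [r + 6 for r in scale]
v = factor
process(v)
log(factor)
if v == factor:
    scale = scale - factor[factor]
    v = v + (30 - value)

scale = scale - factor[factor]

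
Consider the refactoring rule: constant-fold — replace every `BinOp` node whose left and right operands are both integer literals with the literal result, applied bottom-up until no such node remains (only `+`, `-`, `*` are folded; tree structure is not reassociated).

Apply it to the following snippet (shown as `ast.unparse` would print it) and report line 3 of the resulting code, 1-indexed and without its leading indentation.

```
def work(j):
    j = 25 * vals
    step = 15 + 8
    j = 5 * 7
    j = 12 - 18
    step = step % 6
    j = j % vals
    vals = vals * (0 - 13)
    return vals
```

step = 23

Transformed code:
def work(j):
    j = 25 * vals
    step = 23
    j = 35
    j = -6
    step = step % 6
    j = j % vals
    vals = vals * -13
    return vals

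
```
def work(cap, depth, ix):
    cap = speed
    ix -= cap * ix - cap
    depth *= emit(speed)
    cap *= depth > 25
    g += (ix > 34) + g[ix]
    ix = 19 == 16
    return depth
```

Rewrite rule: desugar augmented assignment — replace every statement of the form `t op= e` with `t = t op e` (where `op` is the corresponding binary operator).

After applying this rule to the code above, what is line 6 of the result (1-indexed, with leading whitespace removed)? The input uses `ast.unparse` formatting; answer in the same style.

g = g + ((ix > 34) + g[ix])

Transformed code:
def work(cap, depth, ix):
    cap = speed
    ix = ix - (cap * ix - cap)
    depth = depth * emit(speed)
    cap = cap * (depth > 25)
    g = g + ((ix > 34) + g[ix])
    ix = 19 == 16
    return depth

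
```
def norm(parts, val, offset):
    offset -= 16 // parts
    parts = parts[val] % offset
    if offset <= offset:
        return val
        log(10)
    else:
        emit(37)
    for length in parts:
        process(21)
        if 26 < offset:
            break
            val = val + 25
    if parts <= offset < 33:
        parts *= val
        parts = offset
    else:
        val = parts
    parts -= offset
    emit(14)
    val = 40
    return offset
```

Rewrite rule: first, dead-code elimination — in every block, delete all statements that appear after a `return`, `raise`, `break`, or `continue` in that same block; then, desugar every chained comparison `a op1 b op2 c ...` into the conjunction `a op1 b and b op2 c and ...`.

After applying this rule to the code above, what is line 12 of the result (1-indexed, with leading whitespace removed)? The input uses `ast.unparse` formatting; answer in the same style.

Transformed code:
def norm(parts, val, offset):
    offset -= 16 // parts
    parts = parts[val] % offset
    if offset <= offset:
        return val
    else:
        emit(37)
    for length in parts:
        process(21)
        if 26 < offset:
            break
    if parts <= offset and offset < 33:
        parts *= val
        parts = offset
    else:
        val = parts
    parts -= offset
    emit(14)
    val = 40
    return offset

if parts <= offset and offset < 33:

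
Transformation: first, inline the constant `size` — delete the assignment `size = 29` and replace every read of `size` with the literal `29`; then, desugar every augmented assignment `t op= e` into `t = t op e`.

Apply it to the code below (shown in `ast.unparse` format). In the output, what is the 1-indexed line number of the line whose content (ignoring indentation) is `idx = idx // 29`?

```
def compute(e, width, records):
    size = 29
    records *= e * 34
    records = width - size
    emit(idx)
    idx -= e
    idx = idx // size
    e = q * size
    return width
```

Transformed code:
def compute(e, width, records):
    records = records * (e * 34)
    records = width - 29
    emit(idx)
    idx = idx - e
    idx = idx // 29
    e = q * 29
    return width

6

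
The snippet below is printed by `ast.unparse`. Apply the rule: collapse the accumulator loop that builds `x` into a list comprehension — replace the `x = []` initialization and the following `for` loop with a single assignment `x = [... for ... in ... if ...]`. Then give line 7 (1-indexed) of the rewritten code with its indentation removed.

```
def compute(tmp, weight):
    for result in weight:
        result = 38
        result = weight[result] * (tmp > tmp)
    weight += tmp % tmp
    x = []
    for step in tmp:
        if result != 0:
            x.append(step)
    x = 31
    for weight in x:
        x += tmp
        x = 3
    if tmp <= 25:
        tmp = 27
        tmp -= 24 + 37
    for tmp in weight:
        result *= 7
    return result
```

Transformed code:
def compute(tmp, weight):
    for result in weight:
        result = 38
        result = weight[result] * (tmp > tmp)
    weight += tmp % tmp
    x = [step for step in tmp if result != 0]
    x = 31
    for weight in x:
        x += tmp
        x = 3
    if tmp <= 25:
        tmp = 27
        tmp -= 24 + 37
    for tmp in weight:
        result *= 7
    return result

x = 31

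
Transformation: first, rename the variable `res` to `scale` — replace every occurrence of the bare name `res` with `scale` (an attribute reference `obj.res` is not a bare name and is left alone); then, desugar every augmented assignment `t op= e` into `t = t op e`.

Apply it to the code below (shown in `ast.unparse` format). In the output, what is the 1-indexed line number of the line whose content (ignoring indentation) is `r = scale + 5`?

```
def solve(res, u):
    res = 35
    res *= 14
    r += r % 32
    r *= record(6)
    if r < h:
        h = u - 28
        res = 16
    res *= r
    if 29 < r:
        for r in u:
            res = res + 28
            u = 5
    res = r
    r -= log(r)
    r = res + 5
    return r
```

16

Transformed code:
def solve(scale, u):
    scale = 35
    scale = scale * 14
    r = r + r % 32
    r = r * record(6)
    if r < h:
        h = u - 28
        scale = 16
    scale = scale * r
    if 29 < r:
        for r in u:
            scale = scale + 28
            u = 5
    scale = r
    r = r - log(r)
    r = scale + 5
    return r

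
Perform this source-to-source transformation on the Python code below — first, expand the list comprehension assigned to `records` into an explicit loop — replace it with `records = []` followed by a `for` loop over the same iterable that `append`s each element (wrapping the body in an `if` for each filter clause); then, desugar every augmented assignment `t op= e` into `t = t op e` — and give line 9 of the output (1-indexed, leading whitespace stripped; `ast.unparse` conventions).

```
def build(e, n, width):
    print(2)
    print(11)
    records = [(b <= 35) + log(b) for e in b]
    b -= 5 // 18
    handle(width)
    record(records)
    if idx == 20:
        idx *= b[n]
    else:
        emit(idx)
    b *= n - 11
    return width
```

record(records)

Transformed code:
def build(e, n, width):
    print(2)
    print(11)
    records = []
    for e in b:
        records.append((b <= 35) + log(b))
    b = b - 5 // 18
    handle(width)
    record(records)
    if idx == 20:
        idx = idx * b[n]
    else:
        emit(idx)
    b = b * (n - 11)
    return width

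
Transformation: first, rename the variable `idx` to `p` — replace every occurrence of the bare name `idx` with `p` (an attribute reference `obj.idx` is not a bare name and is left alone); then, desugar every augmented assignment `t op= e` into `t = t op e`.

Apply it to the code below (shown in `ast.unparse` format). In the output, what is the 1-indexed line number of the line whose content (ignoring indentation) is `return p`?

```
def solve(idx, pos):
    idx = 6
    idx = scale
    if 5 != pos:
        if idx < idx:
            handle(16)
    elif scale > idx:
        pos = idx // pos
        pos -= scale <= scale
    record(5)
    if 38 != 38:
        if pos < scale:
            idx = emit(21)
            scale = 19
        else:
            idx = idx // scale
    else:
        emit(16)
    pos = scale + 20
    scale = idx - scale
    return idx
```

21

Transformed code:
def solve(p, pos):
    p = 6
    p = scale
    if 5 != pos:
        if p < p:
            handle(16)
    elif scale > p:
        pos = p // pos
        pos = pos - (scale <= scale)
    record(5)
    if 38 != 38:
        if pos < scale:
            p = emit(21)
            scale = 19
        else:
            p = p // scale
    else:
        emit(16)
    pos = scale + 20
    scale = p - scale
    return p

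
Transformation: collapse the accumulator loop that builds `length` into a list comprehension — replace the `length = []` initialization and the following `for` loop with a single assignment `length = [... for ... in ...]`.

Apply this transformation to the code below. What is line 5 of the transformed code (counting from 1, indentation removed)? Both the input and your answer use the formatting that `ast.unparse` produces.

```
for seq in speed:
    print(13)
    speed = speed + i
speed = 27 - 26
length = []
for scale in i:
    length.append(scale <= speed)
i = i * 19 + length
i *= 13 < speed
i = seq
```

Transformed code:
for seq in speed:
    print(13)
    speed = speed + i
speed = 27 - 26
length = [scale <= speed for scale in i]
i = i * 19 + length
i *= 13 < speed
i = seq

length = [scale <= speed for scale in i]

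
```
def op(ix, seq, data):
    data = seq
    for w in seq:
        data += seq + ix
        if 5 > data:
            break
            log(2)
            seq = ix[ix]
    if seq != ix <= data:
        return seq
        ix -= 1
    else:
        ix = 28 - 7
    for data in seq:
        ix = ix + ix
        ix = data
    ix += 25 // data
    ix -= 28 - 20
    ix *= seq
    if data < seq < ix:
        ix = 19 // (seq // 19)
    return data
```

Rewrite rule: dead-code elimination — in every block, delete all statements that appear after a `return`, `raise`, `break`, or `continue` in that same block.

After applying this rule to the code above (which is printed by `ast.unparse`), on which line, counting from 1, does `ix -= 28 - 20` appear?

Transformed code:
def op(ix, seq, data):
    data = seq
    for w in seq:
        data += seq + ix
        if 5 > data:
            break
    if seq != ix <= data:
        return seq
    else:
        ix = 28 - 7
    for data in seq:
        ix = ix + ix
        ix = data
    ix += 25 // data
    ix -= 28 - 20
    ix *= seq
    if data < seq < ix:
        ix = 19 // (seq // 19)
    return data

15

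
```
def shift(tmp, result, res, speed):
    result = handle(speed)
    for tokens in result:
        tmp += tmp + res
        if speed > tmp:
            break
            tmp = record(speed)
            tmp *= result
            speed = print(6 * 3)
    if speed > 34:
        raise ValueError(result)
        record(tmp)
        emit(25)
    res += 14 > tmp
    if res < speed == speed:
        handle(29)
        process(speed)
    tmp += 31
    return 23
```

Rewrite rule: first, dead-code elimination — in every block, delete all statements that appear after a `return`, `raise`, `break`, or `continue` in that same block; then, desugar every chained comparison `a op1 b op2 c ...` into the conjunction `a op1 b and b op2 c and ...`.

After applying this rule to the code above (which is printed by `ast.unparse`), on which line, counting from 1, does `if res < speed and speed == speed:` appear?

10

Transformed code:
def shift(tmp, result, res, speed):
    result = handle(speed)
    for tokens in result:
        tmp += tmp + res
        if speed > tmp:
            break
    if speed > 34:
        raise ValueError(result)
    res += 14 > tmp
    if res < speed and speed == speed:
        handle(29)
        process(speed)
    tmp += 31
    return 23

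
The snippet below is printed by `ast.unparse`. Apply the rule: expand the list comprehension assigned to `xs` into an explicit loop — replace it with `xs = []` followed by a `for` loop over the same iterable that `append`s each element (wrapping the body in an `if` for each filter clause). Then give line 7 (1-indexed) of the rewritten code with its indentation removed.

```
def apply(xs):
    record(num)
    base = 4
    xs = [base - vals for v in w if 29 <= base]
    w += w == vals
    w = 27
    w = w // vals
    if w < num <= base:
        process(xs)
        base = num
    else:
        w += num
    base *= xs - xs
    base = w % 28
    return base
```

Transformed code:
def apply(xs):
    record(num)
    base = 4
    xs = []
    for v in w:
        if 29 <= base:
            xs.append(base - vals)
    w += w == vals
    w = 27
    w = w // vals
    if w < num <= base:
        process(xs)
        base = num
    else:
        w += num
    base *= xs - xs
    base = w % 28
    return base

xs.append(base - vals)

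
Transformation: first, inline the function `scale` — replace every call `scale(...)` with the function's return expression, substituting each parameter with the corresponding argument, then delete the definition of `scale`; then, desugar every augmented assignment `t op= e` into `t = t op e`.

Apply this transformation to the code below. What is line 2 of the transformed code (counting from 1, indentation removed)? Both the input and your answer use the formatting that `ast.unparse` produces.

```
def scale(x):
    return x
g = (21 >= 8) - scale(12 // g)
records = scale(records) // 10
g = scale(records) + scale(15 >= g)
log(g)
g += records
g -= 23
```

Transformed code:
g = (21 >= 8) - 12 // g
records = records // 10
g = records + (15 >= g)
log(g)
g = g + records
g = g - 23

records = records // 10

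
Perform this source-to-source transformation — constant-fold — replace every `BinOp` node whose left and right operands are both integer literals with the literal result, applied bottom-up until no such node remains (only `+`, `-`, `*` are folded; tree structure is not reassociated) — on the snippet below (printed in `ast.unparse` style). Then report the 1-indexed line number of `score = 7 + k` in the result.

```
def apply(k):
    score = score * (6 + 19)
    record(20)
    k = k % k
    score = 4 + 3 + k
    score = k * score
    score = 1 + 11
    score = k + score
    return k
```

5

Transformed code:
def apply(k):
    score = score * 25
    record(20)
    k = k % k
    score = 7 + k
    score = k * score
    score = 12
    score = k + score
    return k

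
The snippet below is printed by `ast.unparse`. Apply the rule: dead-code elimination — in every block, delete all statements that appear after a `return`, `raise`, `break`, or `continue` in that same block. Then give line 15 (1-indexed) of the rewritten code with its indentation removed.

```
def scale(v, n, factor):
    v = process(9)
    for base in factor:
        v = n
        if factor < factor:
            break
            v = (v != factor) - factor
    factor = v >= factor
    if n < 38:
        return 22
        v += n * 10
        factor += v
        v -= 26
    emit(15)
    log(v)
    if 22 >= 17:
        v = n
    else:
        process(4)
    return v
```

process(4)

Transformed code:
def scale(v, n, factor):
    v = process(9)
    for base in factor:
        v = n
        if factor < factor:
            break
    factor = v >= factor
    if n < 38:
        return 22
    emit(15)
    log(v)
    if 22 >= 17:
        v = n
    else:
        process(4)
    return v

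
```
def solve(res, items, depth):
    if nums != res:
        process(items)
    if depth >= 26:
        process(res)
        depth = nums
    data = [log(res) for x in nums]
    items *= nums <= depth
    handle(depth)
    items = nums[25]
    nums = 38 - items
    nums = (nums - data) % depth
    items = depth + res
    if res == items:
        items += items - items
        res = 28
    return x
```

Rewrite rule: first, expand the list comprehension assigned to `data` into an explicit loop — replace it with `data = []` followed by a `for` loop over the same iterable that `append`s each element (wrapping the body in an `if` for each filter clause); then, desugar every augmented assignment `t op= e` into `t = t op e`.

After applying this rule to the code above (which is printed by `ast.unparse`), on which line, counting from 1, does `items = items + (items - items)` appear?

17

Transformed code:
def solve(res, items, depth):
    if nums != res:
        process(items)
    if depth >= 26:
        process(res)
        depth = nums
    data = []
    for x in nums:
        data.append(log(res))
    items = items * (nums <= depth)
    handle(depth)
    items = nums[25]
    nums = 38 - items
    nums = (nums - data) % depth
    items = depth + res
    if res == items:
        items = items + (items - items)
        res = 28
    return x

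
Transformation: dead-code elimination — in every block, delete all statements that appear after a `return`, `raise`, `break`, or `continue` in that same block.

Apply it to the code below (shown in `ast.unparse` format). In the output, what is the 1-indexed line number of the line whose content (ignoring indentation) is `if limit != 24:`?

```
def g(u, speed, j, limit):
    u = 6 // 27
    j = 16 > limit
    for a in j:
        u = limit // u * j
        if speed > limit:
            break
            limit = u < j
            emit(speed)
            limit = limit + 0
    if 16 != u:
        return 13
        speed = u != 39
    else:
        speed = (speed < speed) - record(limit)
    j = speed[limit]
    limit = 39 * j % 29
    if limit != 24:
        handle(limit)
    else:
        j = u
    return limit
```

14

Transformed code:
def g(u, speed, j, limit):
    u = 6 // 27
    j = 16 > limit
    for a in j:
        u = limit // u * j
        if speed > limit:
            break
    if 16 != u:
        return 13
    else:
        speed = (speed < speed) - record(limit)
    j = speed[limit]
    limit = 39 * j % 29
    if limit != 24:
        handle(limit)
    else:
        j = u
    return limit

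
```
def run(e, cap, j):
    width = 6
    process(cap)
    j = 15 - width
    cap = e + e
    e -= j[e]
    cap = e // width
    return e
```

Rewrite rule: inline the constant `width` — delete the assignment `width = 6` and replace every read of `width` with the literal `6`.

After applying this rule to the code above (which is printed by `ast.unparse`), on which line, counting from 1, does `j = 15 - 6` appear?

3

Transformed code:
def run(e, cap, j):
    process(cap)
    j = 15 - 6
    cap = e + e
    e -= j[e]
    cap = e // 6
    return e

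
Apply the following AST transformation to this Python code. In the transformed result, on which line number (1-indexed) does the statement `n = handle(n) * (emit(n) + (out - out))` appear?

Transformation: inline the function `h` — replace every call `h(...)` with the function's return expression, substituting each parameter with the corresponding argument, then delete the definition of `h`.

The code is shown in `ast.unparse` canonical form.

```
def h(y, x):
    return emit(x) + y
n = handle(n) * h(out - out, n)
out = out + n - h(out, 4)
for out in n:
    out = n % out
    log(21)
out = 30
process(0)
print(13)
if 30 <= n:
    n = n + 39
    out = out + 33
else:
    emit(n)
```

Transformed code:
n = handle(n) * (emit(n) + (out - out))
out = out + n - (emit(4) + out)
for out in n:
    out = n % out
    log(21)
out = 30
process(0)
print(13)
if 30 <= n:
    n = n + 39
    out = out + 33
else:
    emit(n)

1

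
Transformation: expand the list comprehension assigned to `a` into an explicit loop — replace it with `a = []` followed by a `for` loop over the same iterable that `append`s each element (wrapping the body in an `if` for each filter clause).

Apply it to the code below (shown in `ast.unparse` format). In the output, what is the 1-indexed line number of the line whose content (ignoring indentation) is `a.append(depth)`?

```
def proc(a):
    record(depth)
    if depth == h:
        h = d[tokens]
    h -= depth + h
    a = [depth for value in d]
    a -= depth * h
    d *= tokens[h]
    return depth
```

Transformed code:
def proc(a):
    record(depth)
    if depth == h:
        h = d[tokens]
    h -= depth + h
    a = []
    for value in d:
        a.append(depth)
    a -= depth * h
    d *= tokens[h]
    return depth

8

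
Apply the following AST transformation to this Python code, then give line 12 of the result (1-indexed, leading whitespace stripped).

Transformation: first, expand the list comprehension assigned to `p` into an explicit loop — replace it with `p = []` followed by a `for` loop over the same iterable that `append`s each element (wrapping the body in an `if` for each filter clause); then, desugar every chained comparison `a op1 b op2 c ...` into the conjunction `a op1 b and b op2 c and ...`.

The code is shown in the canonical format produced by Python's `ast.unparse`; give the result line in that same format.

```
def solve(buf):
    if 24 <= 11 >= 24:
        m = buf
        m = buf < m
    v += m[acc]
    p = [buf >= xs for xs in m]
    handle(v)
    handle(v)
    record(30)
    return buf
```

Transformed code:
def solve(buf):
    if 24 <= 11 and 11 >= 24:
        m = buf
        m = buf < m
    v += m[acc]
    p = []
    for xs in m:
        p.append(buf >= xs)
    handle(v)
    handle(v)
    record(30)
    return buf

return buf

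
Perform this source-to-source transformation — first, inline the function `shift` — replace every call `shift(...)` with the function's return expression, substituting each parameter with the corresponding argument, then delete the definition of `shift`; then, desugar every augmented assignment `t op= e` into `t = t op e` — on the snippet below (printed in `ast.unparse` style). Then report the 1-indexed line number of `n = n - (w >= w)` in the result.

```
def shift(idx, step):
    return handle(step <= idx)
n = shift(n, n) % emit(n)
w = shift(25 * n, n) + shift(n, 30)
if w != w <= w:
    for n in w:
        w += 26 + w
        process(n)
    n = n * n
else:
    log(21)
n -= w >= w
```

10

Transformed code:
n = handle(n <= n) % emit(n)
w = handle(n <= 25 * n) + handle(30 <= n)
if w != w <= w:
    for n in w:
        w = w + (26 + w)
        process(n)
    n = n * n
else:
    log(21)
n = n - (w >= w)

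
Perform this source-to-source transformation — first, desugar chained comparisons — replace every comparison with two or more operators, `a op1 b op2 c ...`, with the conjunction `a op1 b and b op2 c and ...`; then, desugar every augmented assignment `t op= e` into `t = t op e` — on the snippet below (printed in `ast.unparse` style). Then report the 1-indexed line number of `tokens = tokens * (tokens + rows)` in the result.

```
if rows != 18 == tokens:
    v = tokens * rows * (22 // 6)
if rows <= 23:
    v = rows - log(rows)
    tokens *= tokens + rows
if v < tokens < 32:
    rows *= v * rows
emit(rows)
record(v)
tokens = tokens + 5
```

5

Transformed code:
if rows != 18 and 18 == tokens:
    v = tokens * rows * (22 // 6)
if rows <= 23:
    v = rows - log(rows)
    tokens = tokens * (tokens + rows)
if v < tokens and tokens < 32:
    rows = rows * (v * rows)
emit(rows)
record(v)
tokens = tokens + 5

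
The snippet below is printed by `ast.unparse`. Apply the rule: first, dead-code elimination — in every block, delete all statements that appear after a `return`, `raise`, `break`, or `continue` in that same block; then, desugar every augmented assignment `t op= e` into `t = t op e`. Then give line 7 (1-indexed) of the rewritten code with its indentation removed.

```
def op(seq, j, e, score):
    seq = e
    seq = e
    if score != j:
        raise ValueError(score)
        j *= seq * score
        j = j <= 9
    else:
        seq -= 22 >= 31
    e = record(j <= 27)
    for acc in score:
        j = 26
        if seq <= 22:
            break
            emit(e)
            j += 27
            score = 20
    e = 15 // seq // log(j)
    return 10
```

Transformed code:
def op(seq, j, e, score):
    seq = e
    seq = e
    if score != j:
        raise ValueError(score)
    else:
        seq = seq - (22 >= 31)
    e = record(j <= 27)
    for acc in score:
        j = 26
        if seq <= 22:
            break
    e = 15 // seq // log(j)
    return 10

seq = seq - (22 >= 31)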